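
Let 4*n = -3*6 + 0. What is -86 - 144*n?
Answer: 562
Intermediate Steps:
n = -9/2 (n = (-3*6 + 0)/4 = (-18 + 0)/4 = (¼)*(-18) = -9/2 ≈ -4.5000)
-86 - 144*n = -86 - 144*(-9/2) = -86 + 648 = 562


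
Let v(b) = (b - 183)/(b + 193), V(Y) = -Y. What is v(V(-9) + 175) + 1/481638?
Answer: 482015/181577526 ≈ 0.0026546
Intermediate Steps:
v(b) = (-183 + b)/(193 + b)
v(V(-9) + 175) + 1/481638 = (-183 + (-1*(-9) + 175))/(193 + (-1*(-9) + 175)) + 1/481638 = (-183 + (9 + 175))/(193 + (9 + 175)) + 1/481638 = (-183 + 184)/(193 + 184) + 1/481638 = 1/377 + 1/481638 = 482015/181577526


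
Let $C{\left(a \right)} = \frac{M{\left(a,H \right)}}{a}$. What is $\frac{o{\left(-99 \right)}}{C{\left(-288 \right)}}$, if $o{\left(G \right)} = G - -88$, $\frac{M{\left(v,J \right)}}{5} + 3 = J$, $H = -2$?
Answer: $- \frac{3168}{25} \approx -126.72$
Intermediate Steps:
$M{\left(v,J \right)} = -15 + 5 J$
$C{\left(a \right)} = - \frac{25}{a}$ ($C{\left(a \right)} = \frac{-15 + 5 \left(-2\right)}{a} = \frac{-15 - 10}{a} = - \frac{25}{a}$)
$o{\left(G \right)} = 88 + G$ ($o{\left(G \right)} = G + 88 = 88 + G$)
$\frac{o{\left(-99 \right)}}{C{\left(-288 \right)}} = \frac{88 - 99}{\left(-25\right) \frac{1}{-288}} = - \frac{11}{\left(-25\right) \left(- \frac{1}{288}\right)} = - \frac{11}{\frac{25}{288}} = \left(-11\right) \frac{288}{25} = - \frac{3168}{25}$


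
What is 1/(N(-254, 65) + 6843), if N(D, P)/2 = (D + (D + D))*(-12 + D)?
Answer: 1/412227 ≈ 2.4258e-6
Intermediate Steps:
N(D, P) = 6*D*(-12 + D) (N(D, P) = 2*((D + (D + D))*(-12 + D)) = 2*((D + 2*D)*(-12 + D)) = 2*((3*D)*(-12 + D)) = 2*(3*D*(-12 + D)) = 6*D*(-12 + D))
1/(N(-254, 65) + 6843) = 1/(6*(-254)*(-12 - 254) + 6843) = 1/(6*(-254)*(-266) + 6843) = 1/(405384 + 6843) = 1/412227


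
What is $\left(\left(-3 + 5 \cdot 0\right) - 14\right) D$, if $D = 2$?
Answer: $-34$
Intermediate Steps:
$\left(\left(-3 + 5 \cdot 0\right) - 14\right) D = \left(\left(-3 + 5 \cdot 0\right) - 14\right) 2 = \left(\left(-3 + 0\right) - 14\right) 2 = \left(-3 - 14\right) 2 = \left(-17\right) 2 = -34$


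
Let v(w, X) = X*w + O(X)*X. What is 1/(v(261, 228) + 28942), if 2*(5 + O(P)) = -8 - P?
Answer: 1/60406 ≈ 1.6555e-5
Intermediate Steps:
O(P) = -9 - P/2 (O(P) = -5 + (-8 - P)/2 = -5 + (-4 - P/2) = -9 - P/2)
v(w, X) = X*w + X*(-9 - X/2) (v(w, X) = X*w + (-9 - X/2)*X = X*w + X*(-9 - X/2))
1/(v(261, 228) + 28942) = 1/((½)*228*(-18 - 1*228 + 2*261) + 28942) = 1/((½)*228*(-18 - 228 + 522) + 28942) = 1/((½)*228*276 + 28942) = 1/(31464 + 28942) = 1/60406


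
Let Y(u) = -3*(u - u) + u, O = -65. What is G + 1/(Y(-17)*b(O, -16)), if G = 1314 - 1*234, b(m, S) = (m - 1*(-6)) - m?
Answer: 110159/102 ≈ 1080.0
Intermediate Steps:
Y(u) = u (Y(u) = -3*0 + u = 0 + u = u)
b(m, S) = 6 (b(m, S) = (m + 6) - m = (6 + m) - m = 6)
G = 1080 (G = 1314 - 234 = 1080)
G + 1/(Y(-17)*b(O, -16)) = 1080 + 1/(-17*6) = 1080 - 1/17*⅙ = 1080 - 1/102 = 110159/102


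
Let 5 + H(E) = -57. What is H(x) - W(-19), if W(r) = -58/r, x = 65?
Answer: -1236/19 ≈ -65.053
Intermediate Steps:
H(E) = -62 (H(E) = -5 - 57 = -62)
H(x) - W(-19) = -62 - (-58)/(-19) = -62 - (-58)*(-1)/19 = -62 - 1*58/19 = -62 - 58/19 = -1236/19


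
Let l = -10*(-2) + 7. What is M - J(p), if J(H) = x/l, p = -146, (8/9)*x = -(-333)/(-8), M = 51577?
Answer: 3301039/64 ≈ 51579.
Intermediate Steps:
l = 27 (l = 20 + 7 = 27)
x = -2997/64 (x = 9*(-(-333)/(-8))/8 = 9*(-(-333)*(-1)/8)/8 = 9*(-37*9/8)/8 = (9/8)*(-333/8) = -2997/64 ≈ -46.828)
J(H) = -111/64 (J(H) = -2997/64/27 = -2997/64*1/27 = -111/64)
M - J(p) = 51577 - 1*(-111/64) = 51577 + 111/64 = 3301039/64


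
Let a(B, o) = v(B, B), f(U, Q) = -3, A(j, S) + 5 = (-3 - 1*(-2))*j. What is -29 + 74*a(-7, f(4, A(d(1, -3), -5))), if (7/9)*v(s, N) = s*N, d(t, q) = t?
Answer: 4633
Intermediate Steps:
A(j, S) = -5 - j (A(j, S) = -5 + (-3 - 1*(-2))*j = -5 + (-3 + 2)*j = -5 - j)
v(s, N) = 9*N*s/7 (v(s, N) = 9*(s*N)/7 = 9*(N*s)/7 = 9*N*s/7)
a(B, o) = 9*B**2/7 (a(B, o) = 9*B*B/7 = 9*B**2/7)
-29 + 74*a(-7, f(4, A(d(1, -3), -5))) = -29 + 74*((9/7)*(-7)**2) = -29 + 74*((9/7)*49) = -29 + 74*63 = -29 + 4662 = 4633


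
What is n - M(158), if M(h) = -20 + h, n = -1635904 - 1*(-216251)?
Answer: -1419791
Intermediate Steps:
n = -1419653 (n = -1635904 + 216251 = -1419653)
n - M(158) = -1419653 - (-20 + 158) = -1419653 - 1*138 = -1419653 - 138 = -1419791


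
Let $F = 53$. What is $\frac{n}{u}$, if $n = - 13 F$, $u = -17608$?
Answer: $\frac{689}{17608} \approx 0.03913$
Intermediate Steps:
$n = -689$ ($n = \left(-13\right) 53 = -689$)
$\frac{n}{u} = - \frac{689}{-17608} = \left(-689\right) \left(- \frac{1}{17608}\right) = \frac{689}{17608}$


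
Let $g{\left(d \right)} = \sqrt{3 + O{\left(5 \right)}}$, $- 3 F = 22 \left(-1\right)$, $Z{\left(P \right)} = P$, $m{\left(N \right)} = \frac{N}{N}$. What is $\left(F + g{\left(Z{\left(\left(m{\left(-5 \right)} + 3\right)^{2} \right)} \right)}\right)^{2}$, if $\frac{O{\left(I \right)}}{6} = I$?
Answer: $\frac{781}{9} + \frac{44 \sqrt{33}}{3} \approx 171.03$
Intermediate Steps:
$m{\left(N \right)} = 1$
$O{\left(I \right)} = 6 I$
$F = \frac{22}{3}$ ($F = - \frac{22 \left(-1\right)}{3} = \left(- \frac{1}{3}\right) \left(-22\right) = \frac{22}{3} \approx 7.3333$)
$g{\left(d \right)} = \sqrt{33}$ ($g{\left(d \right)} = \sqrt{3 + 6 \cdot 5} = \sqrt{3 + 30} = \sqrt{33}$)
$\left(F + g{\left(Z{\left(\left(m{\left(-5 \right)} + 3\right)^{2} \right)} \right)}\right)^{2} = \left(\frac{22}{3} + \sqrt{33}\right)^{2}$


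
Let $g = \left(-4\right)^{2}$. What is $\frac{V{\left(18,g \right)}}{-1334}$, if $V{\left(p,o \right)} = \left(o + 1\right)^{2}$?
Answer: $- \frac{289}{1334} \approx -0.21664$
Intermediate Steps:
$g = 16$
$V{\left(p,o \right)} = \left(1 + o\right)^{2}$
$\frac{V{\left(18,g \right)}}{-1334} = \frac{\left(1 + 16\right)^{2}}{-1334} = 17^{2} \left(- \frac{1}{1334}\right) = 289 \left(- \frac{1}{1334}\right) = - \frac{289}{1334}$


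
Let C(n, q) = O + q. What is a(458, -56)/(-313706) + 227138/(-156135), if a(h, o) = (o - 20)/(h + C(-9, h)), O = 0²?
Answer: -16317289768447/11216531364990 ≈ -1.4548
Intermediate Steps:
O = 0
C(n, q) = q (C(n, q) = 0 + q = q)
a(h, o) = (-20 + o)/(2*h) (a(h, o) = (o - 20)/(h + h) = (-20 + o)/((2*h)) = (-20 + o)*(1/(2*h)) = (-20 + o)/(2*h))
a(458, -56)/(-313706) + 227138/(-156135) = ((½)*(-20 - 56)/458)/(-313706) + 227138/(-156135) = ((½)*(1/458)*(-76))*(-1/313706) + 227138*(-1/156135) = -19/229*(-1/313706) - 227138/156135 = 19/71838674 - 227138/156135 = -16317289768447/11216531364990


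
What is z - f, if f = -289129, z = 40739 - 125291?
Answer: 204577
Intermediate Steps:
z = -84552
z - f = -84552 - 1*(-289129) = -84552 + 289129 = 204577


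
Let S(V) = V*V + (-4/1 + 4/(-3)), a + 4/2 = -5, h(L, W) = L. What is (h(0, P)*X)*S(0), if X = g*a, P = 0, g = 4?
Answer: 0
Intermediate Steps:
a = -7 (a = -2 - 5 = -7)
S(V) = -16/3 + V**2 (S(V) = V**2 + (-4*1 + 4*(-1/3)) = V**2 + (-4 - 4/3) = V**2 - 16/3 = -16/3 + V**2)
X = -28 (X = 4*(-7) = -28)
(h(0, P)*X)*S(0) = (0*(-28))*(-16/3 + 0**2) = 0*(-16/3 + 0) = 0*(-16/3) = 0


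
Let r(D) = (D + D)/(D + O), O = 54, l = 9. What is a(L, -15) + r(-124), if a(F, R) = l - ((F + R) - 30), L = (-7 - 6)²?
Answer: -3901/35 ≈ -111.46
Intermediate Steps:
L = 169 (L = (-13)² = 169)
a(F, R) = 39 - F - R (a(F, R) = 9 - ((F + R) - 30) = 9 - (-30 + F + R) = 9 + (30 - F - R) = 39 - F - R)
r(D) = 2*D/(54 + D) (r(D) = (D + D)/(D + 54) = (2*D)/(54 + D) = 2*D/(54 + D))
a(L, -15) + r(-124) = (39 - 1*169 - 1*(-15)) + 2*(-124)/(54 - 124) = (39 - 169 + 15) + 2*(-124)/(-70) = -115 + 2*(-124)*(-1/70) = -115 + 124/35 = -3901/35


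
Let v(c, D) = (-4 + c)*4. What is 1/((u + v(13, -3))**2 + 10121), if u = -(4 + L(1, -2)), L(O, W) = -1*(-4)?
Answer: 1/10905 ≈ 9.1701e-5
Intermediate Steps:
L(O, W) = 4
v(c, D) = -16 + 4*c
u = -8 (u = -(4 + 4) = -1*8 = -8)
1/((u + v(13, -3))**2 + 10121) = 1/((-8 + (-16 + 4*13))**2 + 10121) = 1/((-8 + (-16 + 52))**2 + 10121) = 1/((-8 + 36)**2 + 10121) = 1/(28**2 + 10121) = 1/(784 + 10121) = 1/10905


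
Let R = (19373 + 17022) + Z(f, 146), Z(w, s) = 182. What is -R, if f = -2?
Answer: -36577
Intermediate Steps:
R = 36577 (R = (19373 + 17022) + 182 = 36395 + 182 = 36577)
-R = -1*36577 = -36577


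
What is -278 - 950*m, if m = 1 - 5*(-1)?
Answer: -5978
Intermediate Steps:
m = 6 (m = 1 + 5 = 6)
-278 - 950*m = -278 - 950*6 = -278 - 5700 = -5978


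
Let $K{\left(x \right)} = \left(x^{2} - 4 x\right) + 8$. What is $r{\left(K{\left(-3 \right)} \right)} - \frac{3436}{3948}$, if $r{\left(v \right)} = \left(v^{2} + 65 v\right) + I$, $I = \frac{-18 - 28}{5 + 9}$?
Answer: $\frac{383780}{141} \approx 2721.8$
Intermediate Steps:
$K{\left(x \right)} = 8 + x^{2} - 4 x$
$I = - \frac{23}{7}$ ($I = - \frac{46}{14} = \left(-46\right) \frac{1}{14} = - \frac{23}{7} \approx -3.2857$)
$r{\left(v \right)} = - \frac{23}{7} + v^{2} + 65 v$ ($r{\left(v \right)} = \left(v^{2} + 65 v\right) - \frac{23}{7} = - \frac{23}{7} + v^{2} + 65 v$)
$r{\left(K{\left(-3 \right)} \right)} - \frac{3436}{3948} = \left(- \frac{23}{7} + \left(8 + \left(-3\right)^{2} - -12\right)^{2} + 65 \left(8 + \left(-3\right)^{2} - -12\right)\right) - \frac{3436}{3948} = \left(- \frac{23}{7} + \left(8 + 9 + 12\right)^{2} + 65 \left(8 + 9 + 12\right)\right) - \frac{859}{987} = \left(- \frac{23}{7} + 29^{2} + 65 \cdot 29\right) - \frac{859}{987} = \left(- \frac{23}{7} + 841 + 1885\right) - \frac{859}{987} = \frac{19059}{7} - \frac{859}{987} = \frac{383780}{141}$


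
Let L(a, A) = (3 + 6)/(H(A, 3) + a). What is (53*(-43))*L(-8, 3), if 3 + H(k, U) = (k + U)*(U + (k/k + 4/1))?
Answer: -20511/37 ≈ -554.35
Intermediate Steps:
H(k, U) = -3 + (5 + U)*(U + k) (H(k, U) = -3 + (k + U)*(U + (k/k + 4/1)) = -3 + (U + k)*(U + (1 + 4*1)) = -3 + (U + k)*(U + (1 + 4)) = -3 + (U + k)*(U + 5) = -3 + (U + k)*(5 + U) = -3 + (5 + U)*(U + k))
L(a, A) = 9/(21 + a + 8*A) (L(a, A) = (3 + 6)/((-3 + 3**2 + 5*3 + 5*A + 3*A) + a) = 9/((-3 + 9 + 15 + 5*A + 3*A) + a) = 9/((21 + 8*A) + a) = 9/(21 + a + 8*A))
(53*(-43))*L(-8, 3) = (53*(-43))*(9/(21 - 8 + 8*3)) = -20511/(21 - 8 + 24) = -20511/37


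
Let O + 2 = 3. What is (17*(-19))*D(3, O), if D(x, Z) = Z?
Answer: -323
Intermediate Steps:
O = 1 (O = -2 + 3 = 1)
(17*(-19))*D(3, O) = (17*(-19))*1 = -323*1 = -323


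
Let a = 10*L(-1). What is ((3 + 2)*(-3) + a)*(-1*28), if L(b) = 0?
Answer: 420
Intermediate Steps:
a = 0 (a = 10*0 = 0)
((3 + 2)*(-3) + a)*(-1*28) = ((3 + 2)*(-3) + 0)*(-1*28) = (5*(-3) + 0)*(-28) = (-15 + 0)*(-28) = -15*(-28) = 420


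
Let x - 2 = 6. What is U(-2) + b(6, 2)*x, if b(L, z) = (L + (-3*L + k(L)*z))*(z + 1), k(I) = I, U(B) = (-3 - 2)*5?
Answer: -25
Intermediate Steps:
x = 8 (x = 2 + 6 = 8)
U(B) = -25 (U(B) = -5*5 = -25)
b(L, z) = (1 + z)*(-2*L + L*z) (b(L, z) = (L + (-3*L + L*z))*(z + 1) = (-2*L + L*z)*(1 + z) = (1 + z)*(-2*L + L*z))
U(-2) + b(6, 2)*x = -25 + (6*(-2 + 2² - 1*2))*8 = -25 + (6*(-2 + 4 - 2))*8 = -25 + (6*0)*8 = -25 + 0*8 = -25 + 0 = -25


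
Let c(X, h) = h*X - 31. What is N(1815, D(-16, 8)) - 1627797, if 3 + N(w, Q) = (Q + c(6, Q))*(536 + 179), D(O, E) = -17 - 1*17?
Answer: -1820135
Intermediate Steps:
D(O, E) = -34 (D(O, E) = -17 - 17 = -34)
c(X, h) = -31 + X*h (c(X, h) = X*h - 31 = -31 + X*h)
N(w, Q) = -22168 + 5005*Q (N(w, Q) = -3 + (Q + (-31 + 6*Q))*(536 + 179) = -3 + (-31 + 7*Q)*715 = -3 + (-22165 + 5005*Q) = -22168 + 5005*Q)
N(1815, D(-16, 8)) - 1627797 = (-22168 + 5005*(-34)) - 1627797 = (-22168 - 170170) - 1627797 = -192338 - 1627797 = -1820135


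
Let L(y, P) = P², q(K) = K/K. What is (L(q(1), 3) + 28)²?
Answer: 1369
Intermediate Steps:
q(K) = 1
(L(q(1), 3) + 28)² = (3² + 28)² = (9 + 28)² = 37² = 1369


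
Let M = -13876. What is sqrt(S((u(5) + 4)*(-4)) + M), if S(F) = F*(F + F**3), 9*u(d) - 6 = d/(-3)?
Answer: 2*sqrt(11918092711)/729 ≈ 299.51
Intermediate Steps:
u(d) = 2/3 - d/27 (u(d) = 2/3 + (d/(-3))/9 = 2/3 + (d*(-1/3))/9 = 2/3 + (-d/3)/9 = 2/3 - d/27)
sqrt(S((u(5) + 4)*(-4)) + M) = sqrt(((((2/3 - 1/27*5) + 4)*(-4))**2 + (((2/3 - 1/27*5) + 4)*(-4))**4) - 13876) = sqrt(((((2/3 - 5/27) + 4)*(-4))**2 + (((2/3 - 5/27) + 4)*(-4))**4) - 13876) = sqrt((((13/27 + 4)*(-4))**2 + ((13/27 + 4)*(-4))**4) - 13876) = sqrt((((121/27)*(-4))**2 + ((121/27)*(-4))**4) - 13876) = sqrt(((-484/27)**2 + (-484/27)**4) - 13876) = sqrt((234256/729 + 54875873536/531441) - 13876) = sqrt(55046646160/531441 - 13876) = sqrt(47672370844/531441) = 2*sqrt(11918092711)/729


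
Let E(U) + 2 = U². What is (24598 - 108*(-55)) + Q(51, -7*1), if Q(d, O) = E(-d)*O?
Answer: 12345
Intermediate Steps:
E(U) = -2 + U²
Q(d, O) = O*(-2 + d²) (Q(d, O) = (-2 + (-d)²)*O = (-2 + d²)*O = O*(-2 + d²))
(24598 - 108*(-55)) + Q(51, -7*1) = (24598 - 108*(-55)) + (-7*1)*(-2 + 51²) = (24598 + 5940) - 7*(-2 + 2601) = 30538 - 7*2599 = 30538 - 18193 = 12345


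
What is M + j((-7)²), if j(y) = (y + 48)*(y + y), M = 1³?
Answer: 9507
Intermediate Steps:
M = 1
j(y) = 2*y*(48 + y) (j(y) = (48 + y)*(2*y) = 2*y*(48 + y))
M + j((-7)²) = 1 + 2*(-7)²*(48 + (-7)²) = 1 + 2*49*(48 + 49) = 1 + 2*49*97 = 1 + 9506 = 9507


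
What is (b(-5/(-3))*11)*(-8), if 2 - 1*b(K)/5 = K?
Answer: -440/3 ≈ -146.67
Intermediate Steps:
b(K) = 10 - 5*K
(b(-5/(-3))*11)*(-8) = ((10 - (-25)/(-3))*11)*(-8) = ((10 - (-25)*(-1)/3)*11)*(-8) = ((10 - 5*5/3)*11)*(-8) = ((10 - 25/3)*11)*(-8) = ((5/3)*11)*(-8) = (55/3)*(-8) = -440/3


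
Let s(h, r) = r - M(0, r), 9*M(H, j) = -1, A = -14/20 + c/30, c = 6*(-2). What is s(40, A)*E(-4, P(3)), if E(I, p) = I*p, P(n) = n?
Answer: 178/15 ≈ 11.867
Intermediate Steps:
c = -12
A = -11/10 (A = -14/20 - 12/30 = -14*1/20 - 12*1/30 = -7/10 - ⅖ = -11/10 ≈ -1.1000)
M(H, j) = -⅑ (M(H, j) = (⅑)*(-1) = -⅑)
s(h, r) = ⅑ + r (s(h, r) = r - 1*(-⅑) = r + ⅑ = ⅑ + r)
s(40, A)*E(-4, P(3)) = (⅑ - 11/10)*(-4*3) = -89/90*(-12) = 178/15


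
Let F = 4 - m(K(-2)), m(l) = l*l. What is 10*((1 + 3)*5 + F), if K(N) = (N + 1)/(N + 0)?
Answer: 475/2 ≈ 237.50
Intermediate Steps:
K(N) = (1 + N)/N
m(l) = l**2
F = 15/4 (F = 4 - ((1 - 2)/(-2))**2 = 4 - (-1/2*(-1))**2 = 4 - (1/2)**2 = 4 - 1*1/4 = 4 - 1/4 = 15/4 ≈ 3.7500)
10*((1 + 3)*5 + F) = 10*((1 + 3)*5 + 15/4) = 10*(4*5 + 15/4) = 10*(20 + 15/4) = 10*(95/4) = 475/2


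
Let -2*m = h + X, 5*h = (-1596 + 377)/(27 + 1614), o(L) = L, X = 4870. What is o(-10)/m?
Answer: 164100/39957131 ≈ 0.0041069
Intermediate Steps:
h = -1219/8205 (h = ((-1596 + 377)/(27 + 1614))/5 = (-1219/1641)/5 = (-1219*1/1641)/5 = (1/5)*(-1219/1641) = -1219/8205 ≈ -0.14857)
m = -39957131/16410 (m = -(-1219/8205 + 4870)/2 = -1/2*39957131/8205 = -39957131/16410 ≈ -2434.9)
o(-10)/m = -10/(-39957131/16410) = -10*(-16410/39957131) = 164100/39957131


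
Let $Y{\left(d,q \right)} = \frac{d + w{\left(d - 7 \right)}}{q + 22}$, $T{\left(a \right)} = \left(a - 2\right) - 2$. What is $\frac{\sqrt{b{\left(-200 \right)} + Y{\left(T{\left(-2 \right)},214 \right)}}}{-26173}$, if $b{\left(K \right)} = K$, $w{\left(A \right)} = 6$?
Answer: $- \frac{10 i \sqrt{2}}{26173} \approx - 0.00054033 i$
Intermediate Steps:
$T{\left(a \right)} = -4 + a$ ($T{\left(a \right)} = \left(a - 2\right) - 2 = \left(-2 + a\right) - 2 = -4 + a$)
$Y{\left(d,q \right)} = \frac{6 + d}{22 + q}$ ($Y{\left(d,q \right)} = \frac{d + 6}{q + 22} = \frac{6 + d}{22 + q}$)
$\frac{\sqrt{b{\left(-200 \right)} + Y{\left(T{\left(-2 \right)},214 \right)}}}{-26173} = \frac{\sqrt{-200 + \frac{6 - 6}{22 + 214}}}{-26173} = \sqrt{-200 + \frac{6 - 6}{236}} \left(- \frac{1}{26173}\right) = \sqrt{-200 + \frac{1}{236} \cdot 0} \left(- \frac{1}{26173}\right) = \sqrt{-200 + 0} \left(- \frac{1}{26173}\right) = \sqrt{-200} \left(- \frac{1}{26173}\right) = 10 i \sqrt{2} \left(- \frac{1}{26173}\right) = - \frac{10 i \sqrt{2}}{26173}$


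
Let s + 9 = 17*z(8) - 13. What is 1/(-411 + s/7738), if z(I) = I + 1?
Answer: -7738/3180187 ≈ -0.0024332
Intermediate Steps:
z(I) = 1 + I
s = 131 (s = -9 + (17*(1 + 8) - 13) = -9 + (17*9 - 13) = -9 + (153 - 13) = -9 + 140 = 131)
1/(-411 + s/7738) = 1/(-411 + 131/7738) = 1/(-3180187/7738) = -7738/3180187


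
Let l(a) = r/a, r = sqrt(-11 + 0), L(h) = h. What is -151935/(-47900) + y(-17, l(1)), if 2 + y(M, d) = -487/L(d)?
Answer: 11227/9580 + 487*I*sqrt(11)/11 ≈ 1.1719 + 146.84*I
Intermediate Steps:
r = I*sqrt(11) (r = sqrt(-11) = I*sqrt(11) ≈ 3.3166*I)
l(a) = I*sqrt(11)/a (l(a) = (I*sqrt(11))/a = I*sqrt(11)/a)
y(M, d) = -2 - 487/d
-151935/(-47900) + y(-17, l(1)) = -151935/(-47900) + (-2 - 487*(-I*sqrt(11)/11)) = -151935*(-1/47900) + (-2 - 487*(-I*sqrt(11)/11)) = 30387/9580 + (-2 - 487*(-I*sqrt(11)/11)) = 30387/9580 + (-2 - (-487)*I*sqrt(11)/11) = 30387/9580 + (-2 + 487*I*sqrt(11)/11) = 11227/9580 + 487*I*sqrt(11)/11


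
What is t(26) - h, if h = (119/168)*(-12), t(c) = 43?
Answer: 103/2 ≈ 51.500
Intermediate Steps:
h = -17/2 (h = (119*(1/168))*(-12) = (17/24)*(-12) = -17/2 ≈ -8.5000)
t(26) - h = 43 - 1*(-17/2) = 43 + 17/2 = 103/2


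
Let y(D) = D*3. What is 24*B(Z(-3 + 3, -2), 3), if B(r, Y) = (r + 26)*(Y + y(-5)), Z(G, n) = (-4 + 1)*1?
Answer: -6624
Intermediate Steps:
y(D) = 3*D
Z(G, n) = -3 (Z(G, n) = -3*1 = -3)
B(r, Y) = (-15 + Y)*(26 + r) (B(r, Y) = (r + 26)*(Y + 3*(-5)) = (26 + r)*(Y - 15) = (26 + r)*(-15 + Y) = (-15 + Y)*(26 + r))
24*B(Z(-3 + 3, -2), 3) = 24*(-390 - 15*(-3) + 26*3 + 3*(-3)) = 24*(-390 + 45 + 78 - 9) = 24*(-276) = -6624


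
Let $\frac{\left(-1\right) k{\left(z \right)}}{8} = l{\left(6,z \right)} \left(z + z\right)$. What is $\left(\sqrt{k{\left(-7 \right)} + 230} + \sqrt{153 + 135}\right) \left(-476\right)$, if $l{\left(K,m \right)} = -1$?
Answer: $- 5712 \sqrt{2} - 476 \sqrt{118} \approx -13249.0$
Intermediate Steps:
$k{\left(z \right)} = 16 z$ ($k{\left(z \right)} = - 8 \left(- (z + z)\right) = - 8 \left(- 2 z\right) = 16 z$)
$\left(\sqrt{k{\left(-7 \right)} + 230} + \sqrt{153 + 135}\right) \left(-476\right) = \left(\sqrt{16 \left(-7\right) + 230} + \sqrt{153 + 135}\right) \left(-476\right) = \left(\sqrt{-112 + 230} + \sqrt{288}\right) \left(-476\right) = \left(\sqrt{118} + 12 \sqrt{2}\right) \left(-476\right) = - 5712 \sqrt{2} - 476 \sqrt{118}$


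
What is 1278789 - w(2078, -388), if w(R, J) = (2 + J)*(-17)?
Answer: 1272227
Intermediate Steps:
w(R, J) = -34 - 17*J
1278789 - w(2078, -388) = 1278789 - (-34 - 17*(-388)) = 1278789 - (-34 + 6596) = 1278789 - 1*6562 = 1278789 - 6562 = 1272227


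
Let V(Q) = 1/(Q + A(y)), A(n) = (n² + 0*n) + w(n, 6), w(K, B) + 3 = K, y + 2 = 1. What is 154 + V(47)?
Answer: 6777/44 ≈ 154.02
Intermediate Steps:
y = -1 (y = -2 + 1 = -1)
w(K, B) = -3 + K
A(n) = -3 + n + n² (A(n) = (n² + 0*n) + (-3 + n) = (n² + 0) + (-3 + n) = n² + (-3 + n) = -3 + n + n²)
V(Q) = 1/(-3 + Q) (V(Q) = 1/(Q + (-3 - 1 + (-1)²)) = 1/(Q + (-3 - 1 + 1)) = 1/(Q - 3) = 1/(-3 + Q))
154 + V(47) = 154 + 1/(-3 + 47) = 154 + 1/44 = 6777/44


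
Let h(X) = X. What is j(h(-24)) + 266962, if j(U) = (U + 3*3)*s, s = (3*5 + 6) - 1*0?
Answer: 266647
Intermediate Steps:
s = 21 (s = (15 + 6) + 0 = 21 + 0 = 21)
j(U) = 189 + 21*U (j(U) = (U + 3*3)*21 = (U + 9)*21 = (9 + U)*21 = 189 + 21*U)
j(h(-24)) + 266962 = (189 + 21*(-24)) + 266962 = (189 - 504) + 266962 = -315 + 266962 = 266647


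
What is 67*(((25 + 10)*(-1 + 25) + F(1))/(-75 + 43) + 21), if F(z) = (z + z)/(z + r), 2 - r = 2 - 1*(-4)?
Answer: -16817/48 ≈ -350.35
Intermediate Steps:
r = -4 (r = 2 - (2 - 1*(-4)) = 2 - (2 + 4) = 2 - 1*6 = 2 - 6 = -4)
F(z) = 2*z/(-4 + z) (F(z) = (z + z)/(z - 4) = (2*z)/(-4 + z) = 2*z/(-4 + z))
67*(((25 + 10)*(-1 + 25) + F(1))/(-75 + 43) + 21) = 67*(((25 + 10)*(-1 + 25) + 2*1/(-4 + 1))/(-75 + 43) + 21) = 67*((35*24 + 2*1/(-3))/(-32) + 21) = 67*((840 + 2*1*(-⅓))*(-1/32) + 21) = 67*((840 - ⅔)*(-1/32) + 21) = 67*((2518/3)*(-1/32) + 21) = 67*(-1259/48 + 21) = 67*(-251/48) = -16817/48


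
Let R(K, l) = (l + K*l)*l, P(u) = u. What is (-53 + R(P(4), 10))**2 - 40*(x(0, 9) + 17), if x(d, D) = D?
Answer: 198769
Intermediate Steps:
R(K, l) = l*(l + K*l)
(-53 + R(P(4), 10))**2 - 40*(x(0, 9) + 17) = (-53 + 10**2*(1 + 4))**2 - 40*(9 + 17) = (-53 + 100*5)**2 - 40*26 = (-53 + 500)**2 - 1*1040 = 447**2 - 1040 = 199809 - 1040 = 198769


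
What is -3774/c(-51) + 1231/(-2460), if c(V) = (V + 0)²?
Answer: -81607/41820 ≈ -1.9514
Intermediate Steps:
c(V) = V²
-3774/c(-51) + 1231/(-2460) = -3774/((-51)²) + 1231/(-2460) = -3774/2601 + 1231*(-1/2460) = -3774*1/2601 - 1231/2460 = -74/51 - 1231/2460 = -81607/41820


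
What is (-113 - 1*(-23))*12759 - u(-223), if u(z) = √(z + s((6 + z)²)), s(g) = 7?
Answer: -1148310 - 6*I*√6 ≈ -1.1483e+6 - 14.697*I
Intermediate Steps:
u(z) = √(7 + z) (u(z) = √(z + 7) = √(7 + z))
(-113 - 1*(-23))*12759 - u(-223) = (-113 - 1*(-23))*12759 - √(7 - 223) = (-113 + 23)*12759 - √(-216) = -90*12759 - 6*I*√6 = -1148310 - 6*I*√6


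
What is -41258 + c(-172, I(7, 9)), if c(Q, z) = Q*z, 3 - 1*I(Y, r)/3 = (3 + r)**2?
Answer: 31498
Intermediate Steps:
I(Y, r) = 9 - 3*(3 + r)**2
-41258 + c(-172, I(7, 9)) = -41258 - 172*(9 - 3*(3 + 9)**2) = -41258 - 172*(9 - 3*12**2) = -41258 - 172*(9 - 3*144) = -41258 - 172*(9 - 432) = -41258 - 172*(-423) = -41258 + 72756 = 31498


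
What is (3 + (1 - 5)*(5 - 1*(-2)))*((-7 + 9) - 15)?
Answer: 325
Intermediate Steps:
(3 + (1 - 5)*(5 - 1*(-2)))*((-7 + 9) - 15) = (3 - 4*(5 + 2))*(2 - 15) = (3 - 4*7)*(-13) = (3 - 28)*(-13) = -25*(-13) = 325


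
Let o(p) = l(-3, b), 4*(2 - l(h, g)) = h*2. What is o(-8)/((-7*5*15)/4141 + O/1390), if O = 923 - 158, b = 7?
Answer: 4029193/487623 ≈ 8.2629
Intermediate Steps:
l(h, g) = 2 - h/2 (l(h, g) = 2 - h*2/4 = 2 - h/2)
o(p) = 7/2 (o(p) = 2 - ½*(-3) = 2 + 3/2 = 7/2)
O = 765
o(-8)/((-7*5*15)/4141 + O/1390) = 7/(2*((-7*5*15)/4141 + 765/1390)) = 7/(2*(-35*15*(1/4141) + 765*(1/1390))) = 7/(2*(-525*1/4141 + 153/278)) = 7/(2*(-525/4141 + 153/278)) = 7/(2*(487623/1151198)) = (7/2)*(1151198/487623) = 4029193/487623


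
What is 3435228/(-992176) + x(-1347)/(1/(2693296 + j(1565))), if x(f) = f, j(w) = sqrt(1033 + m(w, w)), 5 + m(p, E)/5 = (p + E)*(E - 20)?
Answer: -899871315702135/248044 - 1347*sqrt(24180258) ≈ -3.6345e+9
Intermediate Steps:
m(p, E) = -25 + 5*(-20 + E)*(E + p) (m(p, E) = -25 + 5*((p + E)*(E - 20)) = -25 + 5*((E + p)*(-20 + E)) = -25 + 5*((-20 + E)*(E + p)) = -25 + 5*(-20 + E)*(E + p))
j(w) = sqrt(1008 - 200*w + 10*w**2) (j(w) = sqrt(1033 + (-25 - 100*w - 100*w + 5*w**2 + 5*w*w)) = sqrt(1033 + (-25 - 100*w - 100*w + 5*w**2 + 5*w**2)) = sqrt(1033 + (-25 - 200*w + 10*w**2)) = sqrt(1008 - 200*w + 10*w**2))
3435228/(-992176) + x(-1347)/(1/(2693296 + j(1565))) = 3435228/(-992176) - (3627869712 + 1347*sqrt(1008 - 200*1565 + 10*1565**2)) = 3435228*(-1/992176) - (3627869712 + 1347*sqrt(1008 - 313000 + 10*2449225)) = -858807/248044 - (3627869712 + 1347*sqrt(1008 - 313000 + 24492250)) = -858807/248044 - (3627869712 + 1347*sqrt(24180258)) = -858807/248044 - 1347*(2693296 + sqrt(24180258)) = -858807/248044 + (-3627869712 - 1347*sqrt(24180258)) = -899871315702135/248044 - 1347*sqrt(24180258)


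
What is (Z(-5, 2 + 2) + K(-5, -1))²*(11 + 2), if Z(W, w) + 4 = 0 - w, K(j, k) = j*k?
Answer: 117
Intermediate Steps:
Z(W, w) = -4 - w (Z(W, w) = -4 + (0 - w) = -4 - w)
(Z(-5, 2 + 2) + K(-5, -1))²*(11 + 2) = ((-4 - (2 + 2)) - 5*(-1))²*(11 + 2) = ((-4 - 1*4) + 5)²*13 = ((-4 - 4) + 5)²*13 = (-8 + 5)²*13 = (-3)²*13 = 9*13 = 117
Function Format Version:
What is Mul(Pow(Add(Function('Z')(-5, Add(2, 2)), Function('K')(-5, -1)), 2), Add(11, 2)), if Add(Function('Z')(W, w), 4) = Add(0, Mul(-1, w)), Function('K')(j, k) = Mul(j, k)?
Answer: 117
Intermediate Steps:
Function('Z')(W, w) = Add(-4, Mul(-1, w)) (Function('Z')(W, w) = Add(-4, Add(0, Mul(-1, w))) = Add(-4, Mul(-1, w)))
Mul(Pow(Add(Function('Z')(-5, Add(2, 2)), Function('K')(-5, -1)), 2), Add(11, 2)) = Mul(Pow(Add(Add(-4, Mul(-1, Add(2, 2))), Mul(-5, -1)), 2), Add(11, 2)) = Mul(Pow(Add(Add(-4, Mul(-1, 4)), 5), 2), 13) = Mul(Pow(Add(Add(-4, -4), 5), 2), 13) = Mul(Pow(Add(-8, 5), 2), 13) = Mul(Pow(-3, 2), 13) = Mul(9, 13) = 117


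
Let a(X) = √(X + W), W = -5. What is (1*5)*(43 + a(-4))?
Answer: 215 + 15*I ≈ 215.0 + 15.0*I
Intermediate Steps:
a(X) = √(-5 + X) (a(X) = √(X - 5) = √(-5 + X))
(1*5)*(43 + a(-4)) = (1*5)*(43 + √(-5 - 4)) = 5*(43 + √(-9)) = 5*(43 + 3*I) = 215 + 15*I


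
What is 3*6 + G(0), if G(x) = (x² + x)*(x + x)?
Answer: 18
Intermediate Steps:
G(x) = 2*x*(x + x²) (G(x) = (x + x²)*(2*x) = 2*x*(x + x²))
3*6 + G(0) = 3*6 + 2*0²*(1 + 0) = 18 + 2*0*1 = 18 + 0 = 18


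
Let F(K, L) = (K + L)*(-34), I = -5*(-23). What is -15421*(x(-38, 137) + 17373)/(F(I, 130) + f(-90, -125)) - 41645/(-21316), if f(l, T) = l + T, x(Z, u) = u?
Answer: 1151227725377/36429044 ≈ 31602.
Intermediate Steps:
I = 115
F(K, L) = -34*K - 34*L
f(l, T) = T + l
-15421*(x(-38, 137) + 17373)/(F(I, 130) + f(-90, -125)) - 41645/(-21316) = -15421*(137 + 17373)/((-34*115 - 34*130) + (-125 - 90)) - 41645/(-21316) = -15421*17510/((-3910 - 4420) - 215) - 41645*(-1/21316) = -15421*17510/(-8330 - 215) + 41645/21316 = -15421/((-8545*1/17510)) + 41645/21316 = -15421/(-1709/3502) + 41645/21316 = -15421*(-3502/1709) + 41645/21316 = 54004342/1709 + 41645/21316 = 1151227725377/36429044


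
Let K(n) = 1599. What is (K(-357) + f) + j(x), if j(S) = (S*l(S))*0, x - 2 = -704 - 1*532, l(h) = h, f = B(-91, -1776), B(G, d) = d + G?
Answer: -268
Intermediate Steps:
B(G, d) = G + d
f = -1867 (f = -91 - 1776 = -1867)
x = -1234 (x = 2 + (-704 - 1*532) = 2 + (-704 - 532) = 2 - 1236 = -1234)
j(S) = 0 (j(S) = (S*S)*0 = S²*0 = 0)
(K(-357) + f) + j(x) = (1599 - 1867) + 0 = -268 + 0 = -268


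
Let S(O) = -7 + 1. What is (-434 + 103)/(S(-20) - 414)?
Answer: 331/420 ≈ 0.78810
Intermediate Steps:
S(O) = -6
(-434 + 103)/(S(-20) - 414) = (-434 + 103)/(-6 - 414) = -331/(-420) = -331*(-1/420) = 331/420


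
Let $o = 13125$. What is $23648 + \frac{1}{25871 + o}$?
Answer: $\frac{922177409}{38996} \approx 23648.0$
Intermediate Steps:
$23648 + \frac{1}{25871 + o} = 23648 + \frac{1}{25871 + 13125} = 23648 + \frac{1}{38996} = \frac{922177409}{38996}$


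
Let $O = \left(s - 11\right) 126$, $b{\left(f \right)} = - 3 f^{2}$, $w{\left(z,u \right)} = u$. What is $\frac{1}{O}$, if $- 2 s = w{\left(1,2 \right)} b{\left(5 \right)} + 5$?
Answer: $\frac{1}{7749} \approx 0.00012905$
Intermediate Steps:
$s = \frac{145}{2}$ ($s = - \frac{2 \left(- 3 \cdot 5^{2}\right) + 5}{2} = - \frac{2 \left(\left(-3\right) 25\right) + 5}{2} = - \frac{2 \left(-75\right) + 5}{2} = - \frac{-150 + 5}{2} = \left(- \frac{1}{2}\right) \left(-145\right) = \frac{145}{2} \approx 72.5$)
$O = 7749$ ($O = \left(\frac{145}{2} - 11\right) 126 = \frac{123}{2} \cdot 126 = 7749$)
$\frac{1}{O} = \frac{1}{7749}$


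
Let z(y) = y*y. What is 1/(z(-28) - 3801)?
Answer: -1/3017 ≈ -0.00033145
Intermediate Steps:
z(y) = y**2
1/(z(-28) - 3801) = 1/((-28)**2 - 3801) = 1/(784 - 3801) = 1/(-3017) = -1/3017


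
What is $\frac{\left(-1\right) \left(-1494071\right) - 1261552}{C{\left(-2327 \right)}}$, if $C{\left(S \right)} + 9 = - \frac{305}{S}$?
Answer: $- \frac{541071713}{20638} \approx -26217.0$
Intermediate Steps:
$C{\left(S \right)} = -9 - \frac{305}{S}$
$\frac{\left(-1\right) \left(-1494071\right) - 1261552}{C{\left(-2327 \right)}} = \frac{\left(-1\right) \left(-1494071\right) - 1261552}{-9 - \frac{305}{-2327}} = \frac{1494071 - 1261552}{-9 - - \frac{305}{2327}} = \frac{232519}{-9 + \frac{305}{2327}} = \frac{232519}{- \frac{20638}{2327}} = 232519 \left(- \frac{2327}{20638}\right) = - \frac{541071713}{20638}$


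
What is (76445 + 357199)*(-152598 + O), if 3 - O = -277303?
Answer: 54078875952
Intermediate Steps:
O = 277306 (O = 3 - 1*(-277303) = 3 + 277303 = 277306)
(76445 + 357199)*(-152598 + O) = (76445 + 357199)*(-152598 + 277306) = 433644*124708 = 54078875952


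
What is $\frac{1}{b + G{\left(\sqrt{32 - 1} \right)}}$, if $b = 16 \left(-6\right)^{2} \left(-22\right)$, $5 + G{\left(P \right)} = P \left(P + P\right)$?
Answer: $- \frac{1}{12615} \approx -7.9271 \cdot 10^{-5}$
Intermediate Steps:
$G{\left(P \right)} = -5 + 2 P^{2}$ ($G{\left(P \right)} = -5 + P \left(P + P\right) = -5 + P 2 P = -5 + 2 P^{2}$)
$b = -12672$ ($b = 16 \cdot 36 \left(-22\right) = 576 \left(-22\right) = -12672$)
$\frac{1}{b + G{\left(\sqrt{32 - 1} \right)}} = \frac{1}{-12672 - \left(5 - 2 \left(\sqrt{32 - 1}\right)^{2}\right)} = \frac{1}{-12672 - \left(5 - 2 \left(\sqrt{31}\right)^{2}\right)} = \frac{1}{-12672 + \left(-5 + 2 \cdot 31\right)} = \frac{1}{-12672 + \left(-5 + 62\right)} = \frac{1}{-12672 + 57} = \frac{1}{-12615} = - \frac{1}{12615}$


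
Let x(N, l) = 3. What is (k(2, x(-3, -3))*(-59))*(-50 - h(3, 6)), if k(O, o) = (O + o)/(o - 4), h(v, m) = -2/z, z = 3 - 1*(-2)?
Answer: -14632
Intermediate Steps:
z = 5 (z = 3 + 2 = 5)
h(v, m) = -⅖ (h(v, m) = -2/5 = -2*⅕ = -⅖)
k(O, o) = (O + o)/(-4 + o)
(k(2, x(-3, -3))*(-59))*(-50 - h(3, 6)) = (((2 + 3)/(-4 + 3))*(-59))*(-50 - 1*(-⅖)) = ((5/(-1))*(-59))*(-50 + ⅖) = (-1*5*(-59))*(-248/5) = -5*(-59)*(-248/5) = 295*(-248/5) = -14632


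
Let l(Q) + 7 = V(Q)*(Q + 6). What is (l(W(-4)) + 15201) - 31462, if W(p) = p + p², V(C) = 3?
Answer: -16214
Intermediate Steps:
l(Q) = 11 + 3*Q (l(Q) = -7 + 3*(Q + 6) = -7 + 3*(6 + Q) = -7 + (18 + 3*Q) = 11 + 3*Q)
(l(W(-4)) + 15201) - 31462 = ((11 + 3*(-4*(1 - 4))) + 15201) - 31462 = ((11 + 3*(-4*(-3))) + 15201) - 31462 = ((11 + 3*12) + 15201) - 31462 = ((11 + 36) + 15201) - 31462 = (47 + 15201) - 31462 = 15248 - 31462 = -16214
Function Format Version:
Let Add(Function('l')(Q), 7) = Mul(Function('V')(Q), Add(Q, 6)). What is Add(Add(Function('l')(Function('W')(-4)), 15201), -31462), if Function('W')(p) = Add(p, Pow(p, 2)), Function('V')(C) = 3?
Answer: -16214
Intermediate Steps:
Function('l')(Q) = Add(11, Mul(3, Q)) (Function('l')(Q) = Add(-7, Mul(3, Add(Q, 6))) = Add(-7, Mul(3, Add(6, Q))) = Add(-7, Add(18, Mul(3, Q))) = Add(11, Mul(3, Q)))
Add(Add(Function('l')(Function('W')(-4)), 15201), -31462) = Add(Add(Add(11, Mul(3, Mul(-4, Add(1, -4)))), 15201), -31462) = Add(Add(Add(11, Mul(3, Mul(-4, -3))), 15201), -31462) = Add(Add(Add(11, Mul(3, 12)), 15201), -31462) = Add(Add(Add(11, 36), 15201), -31462) = Add(Add(47, 15201), -31462) = Add(15248, -31462) = -16214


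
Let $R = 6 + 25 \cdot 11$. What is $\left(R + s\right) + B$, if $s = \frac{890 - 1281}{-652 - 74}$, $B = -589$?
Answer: $- \frac{223217}{726} \approx -307.46$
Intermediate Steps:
$R = 281$ ($R = 6 + 275 = 281$)
$s = \frac{391}{726}$ ($s = - \frac{391}{-726} = \left(-391\right) \left(- \frac{1}{726}\right) = \frac{391}{726} \approx 0.53857$)
$\left(R + s\right) + B = \left(281 + \frac{391}{726}\right) - 589 = \frac{204397}{726} - 589 = - \frac{223217}{726}$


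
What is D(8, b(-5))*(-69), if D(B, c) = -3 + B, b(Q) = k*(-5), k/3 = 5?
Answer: -345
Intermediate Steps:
k = 15 (k = 3*5 = 15)
b(Q) = -75 (b(Q) = 15*(-5) = -75)
D(8, b(-5))*(-69) = (-3 + 8)*(-69) = 5*(-69) = -345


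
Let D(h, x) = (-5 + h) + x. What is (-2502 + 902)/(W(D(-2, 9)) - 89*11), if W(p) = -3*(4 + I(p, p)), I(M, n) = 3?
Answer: 8/5 ≈ 1.6000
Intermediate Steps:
D(h, x) = -5 + h + x
W(p) = -21 (W(p) = -3*(4 + 3) = -3*7 = -21)
(-2502 + 902)/(W(D(-2, 9)) - 89*11) = (-2502 + 902)/(-21 - 89*11) = -1600/(-21 - 979) = -1600/(-1000) = -1600*(-1/1000) = 8/5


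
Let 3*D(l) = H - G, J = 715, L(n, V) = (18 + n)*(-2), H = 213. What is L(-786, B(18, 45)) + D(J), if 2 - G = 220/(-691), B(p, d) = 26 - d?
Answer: 1109903/691 ≈ 1606.2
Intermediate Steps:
G = 1602/691 (G = 2 - 220/(-691) = 2 - 220*(-1)/691 = 2 - 1*(-220/691) = 2 + 220/691 = 1602/691 ≈ 2.3184)
L(n, V) = -36 - 2*n
D(l) = 48527/691 (D(l) = (213 - 1*1602/691)/3 = (213 - 1602/691)/3 = (1/3)*(145581/691) = 48527/691)
L(-786, B(18, 45)) + D(J) = (-36 - 2*(-786)) + 48527/691 = (-36 + 1572) + 48527/691 = 1536 + 48527/691 = 1109903/691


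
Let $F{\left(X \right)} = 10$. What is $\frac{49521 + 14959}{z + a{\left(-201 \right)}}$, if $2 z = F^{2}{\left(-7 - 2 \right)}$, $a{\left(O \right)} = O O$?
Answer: $\frac{64480}{40451} \approx 1.594$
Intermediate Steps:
$a{\left(O \right)} = O^{2}$
$z = 50$ ($z = \frac{10^{2}}{2} = \frac{1}{2} \cdot 100 = 50$)
$\frac{49521 + 14959}{z + a{\left(-201 \right)}} = \frac{49521 + 14959}{50 + \left(-201\right)^{2}} = \frac{64480}{50 + 40401} = \frac{64480}{40451}$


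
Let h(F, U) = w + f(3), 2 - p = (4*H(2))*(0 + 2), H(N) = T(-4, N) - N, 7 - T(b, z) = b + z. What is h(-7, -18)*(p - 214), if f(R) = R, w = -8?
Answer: 1340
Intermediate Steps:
T(b, z) = 7 - b - z (T(b, z) = 7 - (b + z) = 7 + (-b - z) = 7 - b - z)
H(N) = 11 - 2*N (H(N) = (7 - 1*(-4) - N) - N = (7 + 4 - N) - N = (11 - N) - N = 11 - 2*N)
p = -54 (p = 2 - 4*(11 - 2*2)*(0 + 2) = 2 - 4*(11 - 4)*2 = 2 - 4*7*2 = 2 - 28*2 = 2 - 1*56 = 2 - 56 = -54)
h(F, U) = -5 (h(F, U) = -8 + 3 = -5)
h(-7, -18)*(p - 214) = -5*(-54 - 214) = -5*(-268) = 1340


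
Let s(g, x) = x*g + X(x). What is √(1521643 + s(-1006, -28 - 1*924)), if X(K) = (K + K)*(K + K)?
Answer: 11*√50451 ≈ 2470.7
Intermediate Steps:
X(K) = 4*K² (X(K) = (2*K)*(2*K) = 4*K²)
s(g, x) = 4*x² + g*x (s(g, x) = x*g + 4*x² = g*x + 4*x² = 4*x² + g*x)
√(1521643 + s(-1006, -28 - 1*924)) = √(1521643 + (-28 - 1*924)*(-1006 + 4*(-28 - 1*924))) = √(1521643 + (-28 - 924)*(-1006 + 4*(-28 - 924))) = √(1521643 - 952*(-1006 + 4*(-952))) = √(1521643 - 952*(-1006 - 3808)) = √(1521643 - 952*(-4814)) = √(1521643 + 4582928) = √6104571 = 11*√50451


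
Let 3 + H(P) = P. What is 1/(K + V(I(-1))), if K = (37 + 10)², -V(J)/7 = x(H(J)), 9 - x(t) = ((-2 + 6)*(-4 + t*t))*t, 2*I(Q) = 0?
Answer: 1/1726 ≈ 0.00057937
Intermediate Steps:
I(Q) = 0 (I(Q) = (½)*0 = 0)
H(P) = -3 + P
x(t) = 9 - t*(-16 + 4*t²) (x(t) = 9 - (-2 + 6)*(-4 + t*t)*t = 9 - 4*(-4 + t²)*t = 9 - (-16 + 4*t²)*t = 9 - t*(-16 + 4*t²))
V(J) = 273 - 112*J + 28*(-3 + J)³ (V(J) = -7*(9 - 4*(-3 + J)³ + 16*(-3 + J)) = -7*(9 - 4*(-3 + J)³ + (-48 + 16*J)) = -7*(-39 - 4*(-3 + J)³ + 16*J) = 273 - 112*J + 28*(-3 + J)³)
K = 2209 (K = 47² = 2209)
1/(K + V(I(-1))) = 1/(2209 + (273 - 112*0 + 28*(-3 + 0)³)) = 1/(2209 + (273 + 0 + 28*(-3)³)) = 1/(2209 + (273 + 0 + 28*(-27))) = 1/(2209 + (273 + 0 - 756)) = 1/(2209 - 483) = 1/1726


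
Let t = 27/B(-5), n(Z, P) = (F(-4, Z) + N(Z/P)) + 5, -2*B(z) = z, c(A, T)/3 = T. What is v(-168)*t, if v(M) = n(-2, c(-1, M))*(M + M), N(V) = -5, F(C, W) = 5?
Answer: -18144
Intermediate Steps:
c(A, T) = 3*T
B(z) = -z/2
n(Z, P) = 5 (n(Z, P) = (5 - 5) + 5 = 0 + 5 = 5)
t = 54/5 (t = 27/((-1/2*(-5))) = 27/(5/2) = 27*(2/5) = 54/5 ≈ 10.800)
v(M) = 10*M (v(M) = 5*(M + M) = 5*(2*M) = 10*M)
v(-168)*t = (10*(-168))*(54/5) = -1680*54/5 = -18144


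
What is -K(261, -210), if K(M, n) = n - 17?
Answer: 227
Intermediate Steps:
K(M, n) = -17 + n
-K(261, -210) = -(-17 - 210) = -1*(-227) = 227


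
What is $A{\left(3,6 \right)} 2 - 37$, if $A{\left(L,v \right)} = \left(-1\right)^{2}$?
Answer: $-35$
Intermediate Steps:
$A{\left(L,v \right)} = 1$
$A{\left(3,6 \right)} 2 - 37 = 1 \cdot 2 - 37 = 2 - 37 = -35$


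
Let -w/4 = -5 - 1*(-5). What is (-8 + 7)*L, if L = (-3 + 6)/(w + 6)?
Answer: -1/2 ≈ -0.50000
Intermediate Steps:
w = 0 (w = -4*(-5 - 1*(-5)) = -4*(-5 + 5) = -4*0 = 0)
L = 1/2 (L = (-3 + 6)/(0 + 6) = 3/6 = 3*(1/6) = 1/2 ≈ 0.50000)
(-8 + 7)*L = (-8 + 7)*(1/2) = -1*1/2 = -1/2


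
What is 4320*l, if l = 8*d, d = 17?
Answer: 587520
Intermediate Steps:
l = 136 (l = 8*17 = 136)
4320*l = 4320*136 = 587520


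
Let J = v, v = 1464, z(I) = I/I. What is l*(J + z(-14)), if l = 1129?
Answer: 1653985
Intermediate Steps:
z(I) = 1
J = 1464
l*(J + z(-14)) = 1129*(1464 + 1) = 1129*1465 = 1653985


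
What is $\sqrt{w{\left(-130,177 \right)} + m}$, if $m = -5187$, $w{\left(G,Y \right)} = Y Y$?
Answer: $\sqrt{26142} \approx 161.68$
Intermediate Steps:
$w{\left(G,Y \right)} = Y^{2}$
$\sqrt{w{\left(-130,177 \right)} + m} = \sqrt{177^{2} - 5187} = \sqrt{31329 - 5187} = \sqrt{26142}$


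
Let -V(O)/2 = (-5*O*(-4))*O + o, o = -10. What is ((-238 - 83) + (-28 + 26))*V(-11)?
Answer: 1556860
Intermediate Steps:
V(O) = 20 - 40*O² (V(O) = -2*((-5*O*(-4))*O - 10) = -2*((20*O)*O - 10) = -2*(20*O² - 10) = -2*(-10 + 20*O²) = 20 - 40*O²)
((-238 - 83) + (-28 + 26))*V(-11) = ((-238 - 83) + (-28 + 26))*(20 - 40*(-11)²) = (-321 - 2)*(20 - 40*121) = -323*(20 - 4840) = -323*(-4820) = 1556860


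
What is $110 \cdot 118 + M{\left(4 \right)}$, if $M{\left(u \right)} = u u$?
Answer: $12996$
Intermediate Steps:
$M{\left(u \right)} = u^{2}$
$110 \cdot 118 + M{\left(4 \right)} = 110 \cdot 118 + 4^{2} = 12980 + 16 = 12996$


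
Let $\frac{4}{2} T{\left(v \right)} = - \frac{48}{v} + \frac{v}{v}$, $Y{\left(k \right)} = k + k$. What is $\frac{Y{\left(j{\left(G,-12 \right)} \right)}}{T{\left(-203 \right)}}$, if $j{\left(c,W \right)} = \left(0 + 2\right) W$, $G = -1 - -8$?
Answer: $- \frac{19488}{251} \approx -77.641$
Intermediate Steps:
$G = 7$ ($G = -1 + 8 = 7$)
$j{\left(c,W \right)} = 2 W$
$Y{\left(k \right)} = 2 k$
$T{\left(v \right)} = \frac{1}{2} - \frac{24}{v}$ ($T{\left(v \right)} = \frac{- \frac{48}{v} + \frac{v}{v}}{2} = \frac{- \frac{48}{v} + 1}{2} = \frac{1 - \frac{48}{v}}{2} = \frac{1}{2} - \frac{24}{v}$)
$\frac{Y{\left(j{\left(G,-12 \right)} \right)}}{T{\left(-203 \right)}} = \frac{2 \cdot 2 \left(-12\right)}{\frac{1}{2} \frac{1}{-203} \left(-48 - 203\right)} = \frac{2 \left(-24\right)}{\frac{1}{2} \left(- \frac{1}{203}\right) \left(-251\right)} = - \frac{48}{\frac{251}{406}} = \left(-48\right) \frac{406}{251} = - \frac{19488}{251}$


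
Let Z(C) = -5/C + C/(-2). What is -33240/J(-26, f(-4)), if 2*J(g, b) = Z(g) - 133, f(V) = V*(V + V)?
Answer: 345696/623 ≈ 554.89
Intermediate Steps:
f(V) = 2*V² (f(V) = V*(2*V) = 2*V²)
Z(C) = -5/C - C/2 (Z(C) = -5/C + C*(-½) = -5/C - C/2)
J(g, b) = -133/2 - 5/(2*g) - g/4 (J(g, b) = ((-5/g - g/2) - 133)/2 = (-133 - 5/g - g/2)/2 = -133/2 - 5/(2*g) - g/4)
-33240/J(-26, f(-4)) = -33240*(-104/(-10 - 1*(-26)² - 266*(-26))) = -33240*(-104/(-10 - 1*676 + 6916)) = -33240*(-104/(-10 - 676 + 6916)) = -33240/((¼)*(-1/26)*6230) = -33240/(-3115/52) = -33240*(-52/3115) = 345696/623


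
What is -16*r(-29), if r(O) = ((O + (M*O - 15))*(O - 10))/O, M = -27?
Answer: -461136/29 ≈ -15901.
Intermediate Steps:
r(O) = (-15 - 26*O)*(-10 + O)/O (r(O) = ((O + (-27*O - 15))*(O - 10))/O = ((O + (-15 - 27*O))*(-10 + O))/O = ((-15 - 26*O)*(-10 + O))/O = (-15 - 26*O)*(-10 + O)/O)
-16*r(-29) = -16*(245 - 26*(-29) + 150/(-29)) = -16*(245 + 754 + 150*(-1/29)) = -16*(245 + 754 - 150/29) = -16*28821/29 = -461136/29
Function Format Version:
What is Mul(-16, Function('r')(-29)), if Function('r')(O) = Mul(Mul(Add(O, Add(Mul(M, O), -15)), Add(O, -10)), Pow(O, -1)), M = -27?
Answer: Rational(-461136, 29) ≈ -15901.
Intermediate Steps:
Function('r')(O) = Mul(Pow(O, -1), Add(-15, Mul(-26, O)), Add(-10, O)) (Function('r')(O) = Mul(Mul(Add(O, Add(Mul(-27, O), -15)), Add(O, -10)), Pow(O, -1)) = Mul(Mul(Add(O, Add(-15, Mul(-27, O))), Add(-10, O)), Pow(O, -1)) = Mul(Mul(Add(-15, Mul(-26, O)), Add(-10, O)), Pow(O, -1)) = Mul(Pow(O, -1), Add(-15, Mul(-26, O)), Add(-10, O)))
Mul(-16, Function('r')(-29)) = Mul(-16, Add(245, Mul(-26, -29), Mul(150, Pow(-29, -1)))) = Mul(-16, Add(245, 754, Mul(150, Rational(-1, 29)))) = Mul(-16, Add(245, 754, Rational(-150, 29))) = Mul(-16, Rational(28821, 29)) = Rational(-461136, 29)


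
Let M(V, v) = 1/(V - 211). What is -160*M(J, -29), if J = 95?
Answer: 40/29 ≈ 1.3793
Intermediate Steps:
M(V, v) = 1/(-211 + V)
-160*M(J, -29) = -160/(-211 + 95) = -160/(-116) = -160*(-1/116) = 40/29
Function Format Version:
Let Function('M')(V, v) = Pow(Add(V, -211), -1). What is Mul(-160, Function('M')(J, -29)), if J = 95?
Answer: Rational(40, 29) ≈ 1.3793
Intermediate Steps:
Function('M')(V, v) = Pow(Add(-211, V), -1)
Mul(-160, Function('M')(J, -29)) = Mul(-160, Pow(Add(-211, 95), -1)) = Mul(-160, Pow(-116, -1)) = Mul(-160, Rational(-1, 116)) = Rational(40, 29)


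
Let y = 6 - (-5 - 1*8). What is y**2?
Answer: 361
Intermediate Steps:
y = 19 (y = 6 - (-5 - 8) = 6 - 1*(-13) = 6 + 13 = 19)
y**2 = 19**2 = 361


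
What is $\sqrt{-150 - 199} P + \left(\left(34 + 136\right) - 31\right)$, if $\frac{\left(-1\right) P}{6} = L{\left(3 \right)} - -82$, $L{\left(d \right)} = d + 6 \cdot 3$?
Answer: $139 - 618 i \sqrt{349} \approx 139.0 - 11545.0 i$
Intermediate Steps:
$L{\left(d \right)} = 18 + d$ ($L{\left(d \right)} = d + 18 = 18 + d$)
$P = -618$ ($P = - 6 \left(\left(18 + 3\right) - -82\right) = - 6 \left(21 + 82\right) = \left(-6\right) 103 = -618$)
$\sqrt{-150 - 199} P + \left(\left(34 + 136\right) - 31\right) = \sqrt{-150 - 199} \left(-618\right) + \left(\left(34 + 136\right) - 31\right) = \sqrt{-349} \left(-618\right) + \left(170 - 31\right) = i \sqrt{349} \left(-618\right) + 139 = - 618 i \sqrt{349} + 139 = 139 - 618 i \sqrt{349}$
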